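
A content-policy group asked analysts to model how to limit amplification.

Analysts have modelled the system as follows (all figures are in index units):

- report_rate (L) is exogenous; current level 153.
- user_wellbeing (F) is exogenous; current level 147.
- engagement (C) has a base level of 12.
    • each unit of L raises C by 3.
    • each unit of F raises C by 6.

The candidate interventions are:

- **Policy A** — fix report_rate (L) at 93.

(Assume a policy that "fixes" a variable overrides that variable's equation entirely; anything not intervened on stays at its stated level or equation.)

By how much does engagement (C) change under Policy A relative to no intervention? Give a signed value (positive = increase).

Baseline:
  L = 153
  F = 147
  C = 12 + 3·153 + 6·147 = 1353
Policy A (L := 93):
  L = 93
  F = 147
  C = 12 + 3·93 + 6·147 = 1173
Change in C: 1173 − 1353 = -180

-180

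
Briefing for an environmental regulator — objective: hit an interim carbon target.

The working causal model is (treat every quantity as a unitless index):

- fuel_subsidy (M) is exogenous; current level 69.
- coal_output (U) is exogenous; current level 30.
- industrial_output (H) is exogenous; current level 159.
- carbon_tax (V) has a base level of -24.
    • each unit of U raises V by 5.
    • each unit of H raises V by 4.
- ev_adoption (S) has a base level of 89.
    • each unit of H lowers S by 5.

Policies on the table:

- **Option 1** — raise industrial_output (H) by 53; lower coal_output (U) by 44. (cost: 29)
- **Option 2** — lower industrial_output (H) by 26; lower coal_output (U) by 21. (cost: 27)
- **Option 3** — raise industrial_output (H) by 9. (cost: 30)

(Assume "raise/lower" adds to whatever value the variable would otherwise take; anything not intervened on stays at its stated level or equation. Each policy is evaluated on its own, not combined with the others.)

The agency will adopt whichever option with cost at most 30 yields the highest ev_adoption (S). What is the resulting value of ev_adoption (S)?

-576

Option 1 (H + 53, U − 44):
  H = 159 + 53 = 212
  S = 89 − 5·212 = -971
Option 2 (H − 26, U − 21):
  H = 159 − 26 = 133
  S = 89 − 5·133 = -576
Option 3 (H + 9):
  H = 159 + 9 = 168
  S = 89 − 5·168 = -751
Comparing — Option 1: S=-971, Option 2: S=-576, Option 3: S=-751. Highest is -576 (Option 2).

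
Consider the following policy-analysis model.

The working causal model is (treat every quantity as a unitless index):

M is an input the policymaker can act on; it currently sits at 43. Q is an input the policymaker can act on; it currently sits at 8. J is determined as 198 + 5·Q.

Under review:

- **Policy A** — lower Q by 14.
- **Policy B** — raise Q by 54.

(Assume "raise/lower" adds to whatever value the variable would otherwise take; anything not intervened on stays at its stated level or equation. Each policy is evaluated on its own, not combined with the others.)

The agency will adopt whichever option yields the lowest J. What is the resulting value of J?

Policy A (Q − 14):
  Q = 8 − 14 = -6
  J = 198 + 5·(-6) = 168
Policy B (Q + 54):
  Q = 8 + 54 = 62
  J = 198 + 5·62 = 508
Comparing — Policy A: J=168, Policy B: J=508. Lowest is 168 (Policy A).

168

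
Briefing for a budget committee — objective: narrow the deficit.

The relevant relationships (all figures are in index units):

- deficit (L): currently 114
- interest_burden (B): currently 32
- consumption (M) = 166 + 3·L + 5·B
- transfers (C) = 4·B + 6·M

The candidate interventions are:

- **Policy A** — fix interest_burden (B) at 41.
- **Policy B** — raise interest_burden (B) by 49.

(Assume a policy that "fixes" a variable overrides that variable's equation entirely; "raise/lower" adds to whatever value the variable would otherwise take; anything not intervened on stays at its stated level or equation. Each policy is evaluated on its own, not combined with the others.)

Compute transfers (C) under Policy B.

5802

Policy B (B + 49):
  L = 114
  B = 32 + 49 = 81
  M = 166 + 3·114 + 5·81 = 913
  C = 0 + 4·81 + 6·913 = 5802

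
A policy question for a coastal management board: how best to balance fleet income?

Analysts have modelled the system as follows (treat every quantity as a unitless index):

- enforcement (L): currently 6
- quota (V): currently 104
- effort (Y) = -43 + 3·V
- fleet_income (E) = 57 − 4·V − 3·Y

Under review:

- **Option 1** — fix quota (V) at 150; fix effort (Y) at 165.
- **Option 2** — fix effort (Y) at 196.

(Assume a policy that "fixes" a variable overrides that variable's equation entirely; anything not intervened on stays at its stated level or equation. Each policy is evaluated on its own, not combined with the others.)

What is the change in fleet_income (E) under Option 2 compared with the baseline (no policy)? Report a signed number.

Baseline:
  V = 104
  Y = -43 + 3·104 = 269
  E = 57 − 4·104 − 3·269 = -1166
Option 2 (Y := 196):
  V = 104
  Y = 196
  E = 57 − 4·104 − 3·196 = -947
Change in E: -947 − (-1166) = 219

219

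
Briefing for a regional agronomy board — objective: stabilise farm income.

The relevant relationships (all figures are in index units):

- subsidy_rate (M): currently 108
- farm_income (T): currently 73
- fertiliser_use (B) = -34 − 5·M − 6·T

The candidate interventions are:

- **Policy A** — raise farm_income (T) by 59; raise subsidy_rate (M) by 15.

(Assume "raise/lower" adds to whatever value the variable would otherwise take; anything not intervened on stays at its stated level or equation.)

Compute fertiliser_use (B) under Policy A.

Policy A (T + 59, M + 15):
  M = 108 + 15 = 123
  T = 73 + 59 = 132
  B = -34 − 5·123 − 6·132 = -1441

-1441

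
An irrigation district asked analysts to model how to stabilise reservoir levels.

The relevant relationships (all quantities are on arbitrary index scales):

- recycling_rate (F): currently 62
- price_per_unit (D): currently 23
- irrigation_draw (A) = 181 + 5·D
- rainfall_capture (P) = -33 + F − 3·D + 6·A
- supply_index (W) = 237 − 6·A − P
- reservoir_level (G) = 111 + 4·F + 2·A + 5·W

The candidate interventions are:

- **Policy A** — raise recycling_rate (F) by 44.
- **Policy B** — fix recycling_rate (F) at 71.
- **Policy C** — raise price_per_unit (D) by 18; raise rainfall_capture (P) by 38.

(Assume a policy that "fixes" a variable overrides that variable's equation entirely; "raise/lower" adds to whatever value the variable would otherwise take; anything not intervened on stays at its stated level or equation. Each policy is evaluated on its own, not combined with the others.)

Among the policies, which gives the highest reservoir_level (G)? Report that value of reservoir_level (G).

-15433

Policy A (F + 44):
  F = 62 + 44 = 106
  D = 23
  A = 181 + 5·23 = 296
  P = -33 + 106 − 3·23 + 6·296 = 1780
  W = 237 − 6·296 − 1780 = -3319
  G = 111 + 4·106 + 2·296 + 5·(-3319) = -15468
Policy B (F := 71):
  F = 71
  D = 23
  A = 181 + 5·23 = 296
  P = -33 + 71 − 3·23 + 6·296 = 1745
  W = 237 − 6·296 − 1745 = -3284
  G = 111 + 4·71 + 2·296 + 5·(-3284) = -15433
Policy C (D + 18, P + 38):
  F = 62
  D = 23 + 18 = 41
  A = 181 + 5·41 = 386
  P = -33 + 62 − 3·41 + 6·386 (+38 from intervention) = 2260
  W = 237 − 6·386 − 2260 = -4339
  G = 111 + 4·62 + 2·386 + 5·(-4339) = -20564
Comparing — Policy A: G=-15468, Policy B: G=-15433, Policy C: G=-20564. Highest is -15433 (Policy B).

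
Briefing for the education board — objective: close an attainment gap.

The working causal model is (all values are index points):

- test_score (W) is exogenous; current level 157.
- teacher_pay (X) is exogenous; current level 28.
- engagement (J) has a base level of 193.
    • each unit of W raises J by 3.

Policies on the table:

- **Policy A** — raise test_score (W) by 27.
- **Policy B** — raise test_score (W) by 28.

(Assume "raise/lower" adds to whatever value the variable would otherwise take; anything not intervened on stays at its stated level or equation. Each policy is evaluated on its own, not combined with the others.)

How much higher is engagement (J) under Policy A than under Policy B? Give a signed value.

-3

Policy A (W + 27):
  W = 157 + 27 = 184
  J = 193 + 3·184 = 745
Policy B (W + 28):
  W = 157 + 28 = 185
  J = 193 + 3·185 = 748
J: 745 − 748 = -3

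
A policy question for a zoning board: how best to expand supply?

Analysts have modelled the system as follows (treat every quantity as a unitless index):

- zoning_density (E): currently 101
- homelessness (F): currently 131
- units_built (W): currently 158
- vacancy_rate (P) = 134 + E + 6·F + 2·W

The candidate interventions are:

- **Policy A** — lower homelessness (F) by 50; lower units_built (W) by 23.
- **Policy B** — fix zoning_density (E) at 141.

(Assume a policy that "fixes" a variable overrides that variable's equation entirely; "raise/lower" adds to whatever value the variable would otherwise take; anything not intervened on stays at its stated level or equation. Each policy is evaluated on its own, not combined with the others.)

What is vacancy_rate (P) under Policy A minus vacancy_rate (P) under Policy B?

-386

Policy A (F − 50, W − 23):
  E = 101
  F = 131 − 50 = 81
  W = 158 − 23 = 135
  P = 134 + 101 + 6·81 + 2·135 = 991
Policy B (E := 141):
  E = 141
  F = 131
  W = 158
  P = 134 + 141 + 6·131 + 2·158 = 1377
P: 991 − 1377 = -386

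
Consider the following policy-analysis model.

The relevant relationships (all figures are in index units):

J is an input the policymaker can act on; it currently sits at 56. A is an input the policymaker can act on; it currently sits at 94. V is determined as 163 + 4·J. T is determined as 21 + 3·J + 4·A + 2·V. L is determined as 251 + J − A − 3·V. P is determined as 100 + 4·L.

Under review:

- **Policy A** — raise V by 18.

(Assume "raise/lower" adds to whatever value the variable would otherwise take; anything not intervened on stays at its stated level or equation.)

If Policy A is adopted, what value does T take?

Policy A (V + 18):
  J = 56
  A = 94
  V = 163 + 4·56 (+18 from intervention) = 405
  T = 21 + 3·56 + 4·94 + 2·405 = 1375

1375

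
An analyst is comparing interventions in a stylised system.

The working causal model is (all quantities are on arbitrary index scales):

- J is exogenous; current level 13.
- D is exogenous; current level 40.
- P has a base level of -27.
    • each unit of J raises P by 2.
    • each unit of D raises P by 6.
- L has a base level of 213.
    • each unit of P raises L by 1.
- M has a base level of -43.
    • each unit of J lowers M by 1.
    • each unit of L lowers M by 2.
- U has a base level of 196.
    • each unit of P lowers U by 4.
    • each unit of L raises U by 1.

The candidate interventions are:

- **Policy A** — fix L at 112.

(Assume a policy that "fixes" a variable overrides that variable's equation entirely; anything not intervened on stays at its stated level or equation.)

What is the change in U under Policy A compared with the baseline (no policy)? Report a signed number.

Baseline:
  J = 13
  D = 40
  P = -27 + 2·13 + 6·40 = 239
  L = 213 + 239 = 452
  U = 196 − 4·239 + 452 = -308
Policy A (L := 112):
  J = 13
  D = 40
  P = -27 + 2·13 + 6·40 = 239
  L = 112
  U = 196 − 4·239 + 112 = -648
Change in U: -648 − (-308) = -340

-340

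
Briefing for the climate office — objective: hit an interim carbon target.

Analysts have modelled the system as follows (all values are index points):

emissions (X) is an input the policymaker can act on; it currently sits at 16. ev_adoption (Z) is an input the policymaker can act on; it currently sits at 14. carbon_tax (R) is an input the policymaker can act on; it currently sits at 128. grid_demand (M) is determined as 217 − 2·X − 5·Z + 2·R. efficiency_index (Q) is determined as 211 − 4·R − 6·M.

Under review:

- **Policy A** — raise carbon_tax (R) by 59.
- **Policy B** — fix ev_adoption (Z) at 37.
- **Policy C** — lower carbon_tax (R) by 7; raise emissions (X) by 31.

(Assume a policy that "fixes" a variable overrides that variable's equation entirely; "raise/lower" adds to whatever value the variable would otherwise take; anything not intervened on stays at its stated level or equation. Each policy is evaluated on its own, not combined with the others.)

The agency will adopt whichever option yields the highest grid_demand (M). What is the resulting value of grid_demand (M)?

489

Policy A (R + 59):
  X = 16
  Z = 14
  R = 128 + 59 = 187
  M = 217 − 2·16 − 5·14 + 2·187 = 489
Policy B (Z := 37):
  X = 16
  Z = 37
  R = 128
  M = 217 − 2·16 − 5·37 + 2·128 = 256
Policy C (R − 7, X + 31):
  X = 16 + 31 = 47
  Z = 14
  R = 128 − 7 = 121
  M = 217 − 2·47 − 5·14 + 2·121 = 295
Comparing — Policy A: M=489, Policy B: M=256, Policy C: M=295. Highest is 489 (Policy A).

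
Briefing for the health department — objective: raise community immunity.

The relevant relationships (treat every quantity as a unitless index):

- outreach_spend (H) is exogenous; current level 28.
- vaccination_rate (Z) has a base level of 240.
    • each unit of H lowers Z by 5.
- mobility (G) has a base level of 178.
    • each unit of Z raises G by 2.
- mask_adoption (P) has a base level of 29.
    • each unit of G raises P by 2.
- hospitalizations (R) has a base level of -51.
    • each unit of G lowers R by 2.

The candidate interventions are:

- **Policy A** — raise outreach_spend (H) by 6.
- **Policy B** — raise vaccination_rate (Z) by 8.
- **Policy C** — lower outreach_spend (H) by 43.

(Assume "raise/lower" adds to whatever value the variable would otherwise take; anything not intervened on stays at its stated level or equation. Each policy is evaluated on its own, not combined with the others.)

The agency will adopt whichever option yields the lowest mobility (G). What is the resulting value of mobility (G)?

318

Policy A (H + 6):
  H = 28 + 6 = 34
  Z = 240 − 5·34 = 70
  G = 178 + 2·70 = 318
Policy B (Z + 8):
  H = 28
  Z = 240 − 5·28 (+8 from intervention) = 108
  G = 178 + 2·108 = 394
Policy C (H − 43):
  H = 28 − 43 = -15
  Z = 240 − 5·(-15) = 315
  G = 178 + 2·315 = 808
Comparing — Policy A: G=318, Policy B: G=394, Policy C: G=808. Lowest is 318 (Policy A).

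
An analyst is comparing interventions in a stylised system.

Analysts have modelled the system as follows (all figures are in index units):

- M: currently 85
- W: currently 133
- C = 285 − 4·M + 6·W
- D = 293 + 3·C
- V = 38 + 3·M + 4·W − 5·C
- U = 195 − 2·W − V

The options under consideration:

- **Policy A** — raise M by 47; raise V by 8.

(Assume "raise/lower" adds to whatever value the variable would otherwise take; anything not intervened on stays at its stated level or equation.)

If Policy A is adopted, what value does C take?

Policy A (M + 47, V + 8):
  M = 85 + 47 = 132
  W = 133
  C = 285 − 4·132 + 6·133 = 555

555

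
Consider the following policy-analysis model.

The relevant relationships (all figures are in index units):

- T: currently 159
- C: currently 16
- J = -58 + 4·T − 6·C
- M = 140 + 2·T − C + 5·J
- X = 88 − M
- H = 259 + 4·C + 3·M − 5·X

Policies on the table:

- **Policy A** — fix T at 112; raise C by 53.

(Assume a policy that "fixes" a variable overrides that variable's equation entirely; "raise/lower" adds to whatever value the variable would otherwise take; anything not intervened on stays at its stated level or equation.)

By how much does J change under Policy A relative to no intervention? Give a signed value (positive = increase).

Baseline:
  T = 159
  C = 16
  J = -58 + 4·159 − 6·16 = 482
Policy A (T := 112, C + 53):
  T = 112
  C = 16 + 53 = 69
  J = -58 + 4·112 − 6·69 = -24
Change in J: -24 − 482 = -506

-506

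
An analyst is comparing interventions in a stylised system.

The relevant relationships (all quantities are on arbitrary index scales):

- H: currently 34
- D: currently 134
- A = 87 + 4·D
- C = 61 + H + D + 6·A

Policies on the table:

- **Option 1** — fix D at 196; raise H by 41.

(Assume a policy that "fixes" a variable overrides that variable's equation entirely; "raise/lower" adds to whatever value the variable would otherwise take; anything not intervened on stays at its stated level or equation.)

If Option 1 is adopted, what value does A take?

871

Option 1 (D := 196, H + 41):
  D = 196
  A = 87 + 4·196 = 871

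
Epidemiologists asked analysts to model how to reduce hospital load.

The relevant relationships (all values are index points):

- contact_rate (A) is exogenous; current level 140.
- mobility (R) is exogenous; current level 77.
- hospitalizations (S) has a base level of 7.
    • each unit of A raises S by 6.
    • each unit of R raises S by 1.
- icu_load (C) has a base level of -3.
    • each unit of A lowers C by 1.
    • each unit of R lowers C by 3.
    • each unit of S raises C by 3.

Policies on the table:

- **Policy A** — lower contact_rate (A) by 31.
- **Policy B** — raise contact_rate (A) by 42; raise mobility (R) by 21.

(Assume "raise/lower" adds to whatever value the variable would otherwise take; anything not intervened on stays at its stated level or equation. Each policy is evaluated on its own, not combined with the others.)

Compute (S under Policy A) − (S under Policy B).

-459

Policy A (A − 31):
  A = 140 − 31 = 109
  R = 77
  S = 7 + 6·109 + 77 = 738
Policy B (A + 42, R + 21):
  A = 140 + 42 = 182
  R = 77 + 21 = 98
  S = 7 + 6·182 + 98 = 1197
S: 738 − 1197 = -459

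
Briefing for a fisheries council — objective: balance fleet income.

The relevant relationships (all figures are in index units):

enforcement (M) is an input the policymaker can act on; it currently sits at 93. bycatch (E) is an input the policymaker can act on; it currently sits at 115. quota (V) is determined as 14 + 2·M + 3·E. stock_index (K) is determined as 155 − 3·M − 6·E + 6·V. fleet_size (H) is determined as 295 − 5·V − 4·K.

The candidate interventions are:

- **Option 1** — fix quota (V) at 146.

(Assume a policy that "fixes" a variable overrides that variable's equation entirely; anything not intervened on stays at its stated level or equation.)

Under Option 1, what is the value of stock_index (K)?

Option 1 (V := 146):
  M = 93
  E = 115
  V = 146
  K = 155 − 3·93 − 6·115 + 6·146 = 62

62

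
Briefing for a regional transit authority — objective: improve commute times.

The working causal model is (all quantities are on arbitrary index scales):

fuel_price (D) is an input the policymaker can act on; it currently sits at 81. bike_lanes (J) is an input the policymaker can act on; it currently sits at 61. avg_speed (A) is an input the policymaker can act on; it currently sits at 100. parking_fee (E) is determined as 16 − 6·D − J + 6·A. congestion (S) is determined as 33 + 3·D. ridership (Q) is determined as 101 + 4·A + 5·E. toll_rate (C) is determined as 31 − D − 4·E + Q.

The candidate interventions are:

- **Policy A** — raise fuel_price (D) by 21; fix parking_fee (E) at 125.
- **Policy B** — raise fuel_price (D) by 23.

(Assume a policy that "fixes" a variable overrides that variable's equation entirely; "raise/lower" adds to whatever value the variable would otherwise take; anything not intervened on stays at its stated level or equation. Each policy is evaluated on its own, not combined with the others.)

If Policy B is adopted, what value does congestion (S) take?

Policy B (D + 23):
  D = 81 + 23 = 104
  S = 33 + 3·104 = 345

345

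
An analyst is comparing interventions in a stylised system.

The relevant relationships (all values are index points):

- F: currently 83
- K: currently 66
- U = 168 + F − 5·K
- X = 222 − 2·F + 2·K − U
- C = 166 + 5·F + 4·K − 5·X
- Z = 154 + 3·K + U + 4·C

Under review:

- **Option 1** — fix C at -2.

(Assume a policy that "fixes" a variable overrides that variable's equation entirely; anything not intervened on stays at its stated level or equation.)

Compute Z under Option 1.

Option 1 (C := -2):
  F = 83
  K = 66
  U = 168 + 83 − 5·66 = -79
  X = 222 − 2·83 + 2·66 − (-79) = 267
  C = -2
  Z = 154 + 3·66 + (-79) + 4·(-2) = 265

265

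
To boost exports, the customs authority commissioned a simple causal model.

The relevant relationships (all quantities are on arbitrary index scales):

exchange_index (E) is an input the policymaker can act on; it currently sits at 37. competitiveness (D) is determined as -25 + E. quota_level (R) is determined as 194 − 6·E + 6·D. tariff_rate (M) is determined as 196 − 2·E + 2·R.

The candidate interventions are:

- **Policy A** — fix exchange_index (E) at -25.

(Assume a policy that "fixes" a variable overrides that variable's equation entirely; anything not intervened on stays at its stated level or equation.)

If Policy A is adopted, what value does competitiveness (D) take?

-50

Policy A (E := -25):
  E = -25
  D = -25 + (-25) = -50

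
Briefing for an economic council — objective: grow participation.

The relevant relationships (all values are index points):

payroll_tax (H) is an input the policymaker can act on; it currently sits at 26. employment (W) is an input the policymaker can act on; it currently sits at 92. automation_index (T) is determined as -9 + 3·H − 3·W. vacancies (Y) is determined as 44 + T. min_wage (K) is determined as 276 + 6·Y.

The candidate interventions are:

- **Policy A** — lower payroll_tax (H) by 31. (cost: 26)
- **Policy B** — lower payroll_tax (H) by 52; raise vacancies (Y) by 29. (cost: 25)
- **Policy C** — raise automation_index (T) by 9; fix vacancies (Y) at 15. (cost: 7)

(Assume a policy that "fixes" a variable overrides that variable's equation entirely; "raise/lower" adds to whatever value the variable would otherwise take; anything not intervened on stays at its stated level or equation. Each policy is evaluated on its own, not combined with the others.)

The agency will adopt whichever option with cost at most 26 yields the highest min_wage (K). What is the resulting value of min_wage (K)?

Policy A (H − 31):
  H = 26 − 31 = -5
  W = 92
  T = -9 + 3·(-5) − 3·92 = -300
  Y = 44 + (-300) = -256
  K = 276 + 6·(-256) = -1260
Policy B (H − 52, Y + 29):
  H = 26 − 52 = -26
  W = 92
  T = -9 + 3·(-26) − 3·92 = -363
  Y = 44 + (-363) (+29 from intervention) = -290
  K = 276 + 6·(-290) = -1464
Policy C (T + 9, Y := 15):
  H = 26
  W = 92
  T = -9 + 3·26 − 3·92 (+9 from intervention) = -198
  Y = 15
  K = 276 + 6·15 = 366
Comparing — Policy A: K=-1260, Policy B: K=-1464, Policy C: K=366. Highest is 366 (Policy C).

366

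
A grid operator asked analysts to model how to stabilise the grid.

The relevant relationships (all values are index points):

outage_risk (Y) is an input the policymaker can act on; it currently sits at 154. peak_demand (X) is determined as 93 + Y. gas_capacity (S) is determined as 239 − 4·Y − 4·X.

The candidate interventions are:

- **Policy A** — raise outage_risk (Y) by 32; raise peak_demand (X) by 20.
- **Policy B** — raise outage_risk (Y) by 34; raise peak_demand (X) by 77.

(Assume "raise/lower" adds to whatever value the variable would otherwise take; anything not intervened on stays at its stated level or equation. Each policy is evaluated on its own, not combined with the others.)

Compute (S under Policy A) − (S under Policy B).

244

Policy A (Y + 32, X + 20):
  Y = 154 + 32 = 186
  X = 93 + 186 (+20 from intervention) = 299
  S = 239 − 4·186 − 4·299 = -1701
Policy B (Y + 34, X + 77):
  Y = 154 + 34 = 188
  X = 93 + 188 (+77 from intervention) = 358
  S = 239 − 4·188 − 4·358 = -1945
S: -1701 − (-1945) = 244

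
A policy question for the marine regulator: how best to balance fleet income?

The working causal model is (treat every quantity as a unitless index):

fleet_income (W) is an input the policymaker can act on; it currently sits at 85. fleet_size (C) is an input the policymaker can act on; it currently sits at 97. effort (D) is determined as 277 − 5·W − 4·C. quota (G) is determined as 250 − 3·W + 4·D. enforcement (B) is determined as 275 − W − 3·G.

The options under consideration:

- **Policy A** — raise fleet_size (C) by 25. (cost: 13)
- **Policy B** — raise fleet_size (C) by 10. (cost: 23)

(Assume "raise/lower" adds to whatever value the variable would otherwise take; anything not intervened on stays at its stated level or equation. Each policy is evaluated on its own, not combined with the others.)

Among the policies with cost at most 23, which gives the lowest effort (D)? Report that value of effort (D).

-636

Policy A (C + 25):
  W = 85
  C = 97 + 25 = 122
  D = 277 − 5·85 − 4·122 = -636
Policy B (C + 10):
  W = 85
  C = 97 + 10 = 107
  D = 277 − 5·85 − 4·107 = -576
Comparing — Policy A: D=-636, Policy B: D=-576. Lowest is -636 (Policy A).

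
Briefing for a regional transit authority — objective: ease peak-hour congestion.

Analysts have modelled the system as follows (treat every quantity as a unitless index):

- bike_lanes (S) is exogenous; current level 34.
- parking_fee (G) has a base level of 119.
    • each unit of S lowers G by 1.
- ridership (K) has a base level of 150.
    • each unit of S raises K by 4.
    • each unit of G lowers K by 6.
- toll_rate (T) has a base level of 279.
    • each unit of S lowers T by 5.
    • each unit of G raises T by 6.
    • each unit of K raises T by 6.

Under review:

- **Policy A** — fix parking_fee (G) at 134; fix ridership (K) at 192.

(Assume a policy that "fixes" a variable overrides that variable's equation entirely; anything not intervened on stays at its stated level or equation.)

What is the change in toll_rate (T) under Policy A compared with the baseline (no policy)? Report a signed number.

2790

Baseline:
  S = 34
  G = 119 − 34 = 85
  K = 150 + 4·34 − 6·85 = -224
  T = 279 − 5·34 + 6·85 + 6·(-224) = -725
Policy A (G := 134, K := 192):
  S = 34
  G = 134
  K = 192
  T = 279 − 5·34 + 6·134 + 6·192 = 2065
Change in T: 2065 − (-725) = 2790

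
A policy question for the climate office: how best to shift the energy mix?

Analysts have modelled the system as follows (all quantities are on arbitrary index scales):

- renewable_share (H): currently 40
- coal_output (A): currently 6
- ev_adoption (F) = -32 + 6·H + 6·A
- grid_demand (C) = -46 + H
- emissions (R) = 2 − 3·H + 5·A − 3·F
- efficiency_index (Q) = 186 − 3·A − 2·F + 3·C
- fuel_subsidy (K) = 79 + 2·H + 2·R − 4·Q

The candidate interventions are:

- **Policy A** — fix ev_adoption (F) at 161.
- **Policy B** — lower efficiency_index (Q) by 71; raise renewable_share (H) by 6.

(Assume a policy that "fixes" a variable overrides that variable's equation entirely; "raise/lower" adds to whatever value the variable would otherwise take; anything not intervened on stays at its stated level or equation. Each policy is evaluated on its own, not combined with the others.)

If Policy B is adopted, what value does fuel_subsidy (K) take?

Policy B (Q − 71, H + 6):
  H = 40 + 6 = 46
  A = 6
  F = -32 + 6·46 + 6·6 = 280
  C = -46 + 46 = 0
  R = 2 − 3·46 + 5·6 − 3·280 = -946
  Q = 186 − 3·6 − 2·280 + 3·0 (−71 from intervention) = -463
  K = 79 + 2·46 + 2·(-946) − 4·(-463) = 131

131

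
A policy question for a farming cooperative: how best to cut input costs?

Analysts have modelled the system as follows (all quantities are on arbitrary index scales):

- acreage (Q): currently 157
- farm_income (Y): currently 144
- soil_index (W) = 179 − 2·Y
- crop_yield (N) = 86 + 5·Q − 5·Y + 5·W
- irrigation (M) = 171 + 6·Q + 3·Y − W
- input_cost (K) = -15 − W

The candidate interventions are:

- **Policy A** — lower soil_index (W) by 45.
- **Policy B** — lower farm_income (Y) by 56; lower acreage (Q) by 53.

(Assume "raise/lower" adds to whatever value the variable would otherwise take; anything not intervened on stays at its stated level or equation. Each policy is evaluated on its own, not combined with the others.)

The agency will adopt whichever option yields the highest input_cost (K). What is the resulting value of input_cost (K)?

Policy A (W − 45):
  Y = 144
  W = 179 − 2·144 (−45 from intervention) = -154
  K = -15 − (-154) = 139
Policy B (Y − 56, Q − 53):
  Y = 144 − 56 = 88
  W = 179 − 2·88 = 3
  K = -15 − 3 = -18
Comparing — Policy A: K=139, Policy B: K=-18. Highest is 139 (Policy A).

139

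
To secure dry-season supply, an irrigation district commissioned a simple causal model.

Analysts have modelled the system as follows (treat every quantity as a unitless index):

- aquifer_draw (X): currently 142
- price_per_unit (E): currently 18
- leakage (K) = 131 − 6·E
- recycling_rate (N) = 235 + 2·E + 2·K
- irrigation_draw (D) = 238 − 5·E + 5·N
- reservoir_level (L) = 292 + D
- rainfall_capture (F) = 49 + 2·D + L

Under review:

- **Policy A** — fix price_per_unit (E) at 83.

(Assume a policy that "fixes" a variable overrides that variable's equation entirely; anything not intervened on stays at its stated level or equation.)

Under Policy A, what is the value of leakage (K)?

-367

Policy A (E := 83):
  E = 83
  K = 131 − 6·83 = -367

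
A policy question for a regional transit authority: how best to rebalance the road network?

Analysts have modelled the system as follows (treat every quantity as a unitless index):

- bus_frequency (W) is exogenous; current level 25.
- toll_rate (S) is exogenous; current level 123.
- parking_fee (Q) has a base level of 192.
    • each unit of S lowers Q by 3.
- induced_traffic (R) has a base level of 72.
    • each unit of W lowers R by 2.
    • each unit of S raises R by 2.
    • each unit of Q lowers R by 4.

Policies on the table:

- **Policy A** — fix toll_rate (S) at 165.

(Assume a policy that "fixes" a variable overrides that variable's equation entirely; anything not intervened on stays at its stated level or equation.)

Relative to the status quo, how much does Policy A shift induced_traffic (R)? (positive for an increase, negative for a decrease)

588

Baseline:
  W = 25
  S = 123
  Q = 192 − 3·123 = -177
  R = 72 − 2·25 + 2·123 − 4·(-177) = 976
Policy A (S := 165):
  W = 25
  S = 165
  Q = 192 − 3·165 = -303
  R = 72 − 2·25 + 2·165 − 4·(-303) = 1564
Change in R: 1564 − 976 = 588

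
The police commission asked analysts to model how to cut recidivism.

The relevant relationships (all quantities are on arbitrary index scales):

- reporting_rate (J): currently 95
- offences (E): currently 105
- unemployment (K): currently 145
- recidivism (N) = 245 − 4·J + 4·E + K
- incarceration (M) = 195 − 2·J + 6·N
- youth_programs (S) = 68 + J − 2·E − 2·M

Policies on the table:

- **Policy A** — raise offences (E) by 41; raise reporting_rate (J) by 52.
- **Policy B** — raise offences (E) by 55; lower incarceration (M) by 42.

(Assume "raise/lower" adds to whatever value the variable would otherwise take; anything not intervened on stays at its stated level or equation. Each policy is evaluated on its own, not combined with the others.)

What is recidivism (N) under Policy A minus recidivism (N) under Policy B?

Policy A (E + 41, J + 52):
  J = 95 + 52 = 147
  E = 105 + 41 = 146
  K = 145
  N = 245 − 4·147 + 4·146 + 145 = 386
Policy B (E + 55, M − 42):
  J = 95
  E = 105 + 55 = 160
  K = 145
  N = 245 − 4·95 + 4·160 + 145 = 650
N: 386 − 650 = -264

-264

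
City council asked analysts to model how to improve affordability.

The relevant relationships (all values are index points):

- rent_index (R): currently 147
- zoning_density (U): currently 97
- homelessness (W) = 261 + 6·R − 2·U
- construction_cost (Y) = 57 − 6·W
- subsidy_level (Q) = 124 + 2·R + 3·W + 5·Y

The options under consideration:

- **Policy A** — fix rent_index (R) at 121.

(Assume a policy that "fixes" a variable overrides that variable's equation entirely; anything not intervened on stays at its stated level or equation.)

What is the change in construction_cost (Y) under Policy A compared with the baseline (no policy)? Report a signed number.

936

Baseline:
  R = 147
  U = 97
  W = 261 + 6·147 − 2·97 = 949
  Y = 57 − 6·949 = -5637
Policy A (R := 121):
  R = 121
  U = 97
  W = 261 + 6·121 − 2·97 = 793
  Y = 57 − 6·793 = -4701
Change in Y: -4701 − (-5637) = 936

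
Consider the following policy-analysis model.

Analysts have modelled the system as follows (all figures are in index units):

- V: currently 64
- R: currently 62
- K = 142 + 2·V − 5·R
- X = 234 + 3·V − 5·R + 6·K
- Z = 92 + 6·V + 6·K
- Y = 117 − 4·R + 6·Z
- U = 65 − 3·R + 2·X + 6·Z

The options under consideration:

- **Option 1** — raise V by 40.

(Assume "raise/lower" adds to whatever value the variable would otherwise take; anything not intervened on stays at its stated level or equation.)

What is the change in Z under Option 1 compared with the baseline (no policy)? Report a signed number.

Baseline:
  V = 64
  R = 62
  K = 142 + 2·64 − 5·62 = -40
  Z = 92 + 6·64 + 6·(-40) = 236
Option 1 (V + 40):
  V = 64 + 40 = 104
  R = 62
  K = 142 + 2·104 − 5·62 = 40
  Z = 92 + 6·104 + 6·40 = 956
Change in Z: 956 − 236 = 720

720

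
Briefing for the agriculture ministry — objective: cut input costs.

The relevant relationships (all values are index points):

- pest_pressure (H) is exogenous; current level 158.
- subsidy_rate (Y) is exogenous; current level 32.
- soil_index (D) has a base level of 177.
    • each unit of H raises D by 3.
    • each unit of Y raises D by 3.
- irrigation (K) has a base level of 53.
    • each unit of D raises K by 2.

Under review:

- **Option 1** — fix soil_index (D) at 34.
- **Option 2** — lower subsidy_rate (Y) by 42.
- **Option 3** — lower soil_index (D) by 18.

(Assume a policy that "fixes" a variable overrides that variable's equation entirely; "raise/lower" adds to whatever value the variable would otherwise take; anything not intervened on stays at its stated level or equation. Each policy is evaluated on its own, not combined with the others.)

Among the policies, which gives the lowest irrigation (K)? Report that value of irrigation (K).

Option 1 (D := 34):
  H = 158
  Y = 32
  D = 34
  K = 53 + 2·34 = 121
Option 2 (Y − 42):
  H = 158
  Y = 32 − 42 = -10
  D = 177 + 3·158 + 3·(-10) = 621
  K = 53 + 2·621 = 1295
Option 3 (D − 18):
  H = 158
  Y = 32
  D = 177 + 3·158 + 3·32 (−18 from intervention) = 729
  K = 53 + 2·729 = 1511
Comparing — Option 1: K=121, Option 2: K=1295, Option 3: K=1511. Lowest is 121 (Option 1).

121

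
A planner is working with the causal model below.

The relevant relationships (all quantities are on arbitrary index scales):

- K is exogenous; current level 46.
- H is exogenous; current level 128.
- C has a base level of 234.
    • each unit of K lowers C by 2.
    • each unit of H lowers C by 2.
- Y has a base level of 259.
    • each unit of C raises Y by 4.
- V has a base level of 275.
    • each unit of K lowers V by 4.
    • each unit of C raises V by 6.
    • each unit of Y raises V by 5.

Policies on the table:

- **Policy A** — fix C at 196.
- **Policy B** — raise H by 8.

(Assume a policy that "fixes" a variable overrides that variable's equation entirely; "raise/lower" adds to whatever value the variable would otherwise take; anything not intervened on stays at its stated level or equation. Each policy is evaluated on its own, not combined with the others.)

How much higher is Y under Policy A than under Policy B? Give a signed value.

Policy A (C := 196):
  K = 46
  H = 128
  C = 196
  Y = 259 + 4·196 = 1043
Policy B (H + 8):
  K = 46
  H = 128 + 8 = 136
  C = 234 − 2·46 − 2·136 = -130
  Y = 259 + 4·(-130) = -261
Y: 1043 − (-261) = 1304

1304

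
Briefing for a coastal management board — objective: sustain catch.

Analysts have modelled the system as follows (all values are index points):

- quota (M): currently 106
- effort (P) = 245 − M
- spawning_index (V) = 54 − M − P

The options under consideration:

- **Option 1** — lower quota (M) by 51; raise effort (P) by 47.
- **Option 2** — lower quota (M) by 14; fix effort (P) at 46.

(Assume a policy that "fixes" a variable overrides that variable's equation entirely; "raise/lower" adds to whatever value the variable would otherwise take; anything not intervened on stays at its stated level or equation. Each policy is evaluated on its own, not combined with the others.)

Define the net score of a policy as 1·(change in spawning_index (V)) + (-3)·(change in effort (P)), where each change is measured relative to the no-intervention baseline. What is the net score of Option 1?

Baseline:
  M = 106
  P = 245 − 106 = 139
  V = 54 − 106 − 139 = -191
Option 1 (M − 51, P + 47):
  M = 106 − 51 = 55
  P = 245 − 55 (+47 from intervention) = 237
  V = 54 − 55 − 237 = -238
ΔV = -238 − (-191) = -47; ΔP = 237 − 139 = 98
Score = 1·(-47) + (-3)·98 = -341

-341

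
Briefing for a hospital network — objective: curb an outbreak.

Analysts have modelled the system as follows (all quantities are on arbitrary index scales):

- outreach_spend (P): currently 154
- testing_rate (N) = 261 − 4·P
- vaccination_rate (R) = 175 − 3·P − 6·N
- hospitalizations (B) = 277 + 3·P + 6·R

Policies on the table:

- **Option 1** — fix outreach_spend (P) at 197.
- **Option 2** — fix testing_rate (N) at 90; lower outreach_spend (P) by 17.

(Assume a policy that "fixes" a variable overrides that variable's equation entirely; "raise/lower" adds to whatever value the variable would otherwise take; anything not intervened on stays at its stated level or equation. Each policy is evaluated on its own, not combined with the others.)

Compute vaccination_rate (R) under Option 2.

Option 2 (N := 90, P − 17):
  P = 154 − 17 = 137
  N = 90
  R = 175 − 3·137 − 6·90 = -776

-776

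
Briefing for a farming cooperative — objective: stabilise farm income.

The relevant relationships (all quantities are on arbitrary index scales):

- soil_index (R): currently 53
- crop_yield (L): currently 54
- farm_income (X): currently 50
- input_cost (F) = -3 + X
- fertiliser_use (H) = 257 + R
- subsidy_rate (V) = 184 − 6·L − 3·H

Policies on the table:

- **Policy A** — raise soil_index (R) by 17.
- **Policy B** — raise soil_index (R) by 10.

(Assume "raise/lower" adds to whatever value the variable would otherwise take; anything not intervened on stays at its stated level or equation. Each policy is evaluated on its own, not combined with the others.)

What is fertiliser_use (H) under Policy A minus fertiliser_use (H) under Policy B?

7

Policy A (R + 17):
  R = 53 + 17 = 70
  H = 257 + 70 = 327
Policy B (R + 10):
  R = 53 + 10 = 63
  H = 257 + 63 = 320
H: 327 − 320 = 7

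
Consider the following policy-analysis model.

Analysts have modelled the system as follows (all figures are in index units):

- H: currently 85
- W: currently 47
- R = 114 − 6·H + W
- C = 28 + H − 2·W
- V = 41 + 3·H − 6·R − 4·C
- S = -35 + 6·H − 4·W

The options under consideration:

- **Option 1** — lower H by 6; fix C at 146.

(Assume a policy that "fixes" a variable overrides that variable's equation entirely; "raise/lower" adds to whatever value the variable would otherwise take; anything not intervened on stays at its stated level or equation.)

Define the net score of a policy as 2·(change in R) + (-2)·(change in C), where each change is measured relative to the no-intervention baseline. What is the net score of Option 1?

Baseline:
  H = 85
  W = 47
  R = 114 − 6·85 + 47 = -349
  C = 28 + 85 − 2·47 = 19
Option 1 (H − 6, C := 146):
  H = 85 − 6 = 79
  W = 47
  R = 114 − 6·79 + 47 = -313
  C = 146
ΔR = -313 − (-349) = 36; ΔC = 146 − 19 = 127
Score = 2·36 + (-2)·127 = -182

-182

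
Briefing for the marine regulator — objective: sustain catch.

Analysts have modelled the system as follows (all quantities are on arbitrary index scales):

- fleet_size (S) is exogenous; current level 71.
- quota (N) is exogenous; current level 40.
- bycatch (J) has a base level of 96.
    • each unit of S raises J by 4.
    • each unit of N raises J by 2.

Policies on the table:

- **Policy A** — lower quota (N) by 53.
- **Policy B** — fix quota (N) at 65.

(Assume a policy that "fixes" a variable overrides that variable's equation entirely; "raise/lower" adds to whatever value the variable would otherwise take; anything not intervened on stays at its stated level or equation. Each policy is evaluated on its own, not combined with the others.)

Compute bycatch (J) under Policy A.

Policy A (N − 53):
  S = 71
  N = 40 − 53 = -13
  J = 96 + 4·71 + 2·(-13) = 354

354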